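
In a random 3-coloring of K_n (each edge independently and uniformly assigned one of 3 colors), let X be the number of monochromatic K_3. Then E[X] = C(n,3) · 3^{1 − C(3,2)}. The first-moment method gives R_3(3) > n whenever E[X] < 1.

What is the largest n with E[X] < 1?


We need C(n, 3) · 3^{1 − 3} < 1, i.e. C(n, 3) < 3^{3 − 1} = 9.
Check values of n near the boundary:
  n = 3: C(3, 3) = 1; 1 < 9? YES
  n = 4: C(4, 3) = 4; 4 < 9? YES
  n = 5: C(5, 3) = 10; 10 < 9? NO
The largest n with C(n, 3) < 9 is n = 4 (where E[X] = 4/9 ≈ 0.4444444). Hence R_3(3) > 4, i.e. R_3(3) ≥ 5.

Largest n = 4; hence R_3(3) > 4.


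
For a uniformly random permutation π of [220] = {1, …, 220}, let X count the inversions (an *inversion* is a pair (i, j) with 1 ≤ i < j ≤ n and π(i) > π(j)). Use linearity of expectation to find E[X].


Write X = Σ X_I over the C(220, 2) = 24090 pairs i < j, with X_I the indicator of one inversion.
There are 24090 indicators.
For each fixed pair i < j, the values π(i) and π(j) are two distinct elements of {1, …, 220} in uniformly random order; by symmetry P[π(i) > π(j)] = 1/2.
By linearity: E[X] = 24090 · (1/2) = C(220, 2) · (1/2) = 24090/2 = 12045 ≈ 12045.000.

E[X] = 12045 = 12045.000.


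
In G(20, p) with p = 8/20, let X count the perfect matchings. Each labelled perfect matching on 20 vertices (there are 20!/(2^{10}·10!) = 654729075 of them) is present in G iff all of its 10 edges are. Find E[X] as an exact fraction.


K_20 has 20!/(2^{10}·10!) = 654729075 labelled perfect matchings.
For each such perfect matching H, let X_H = 1 if all 10 edges of H are present in G. Then P[X_H = 1] = p^{10} = (2/5)^{10} = 1024/9765625.
By linearity: E[X] = Σ_H E[X_H] = 654729075 · p^{10} = 654729075 · 1024/9765625 = 26817702912/390625.
Numerically: E[X] ≈ 6.865e+04.

E[X] = 654729075 · (2/5)^{10} = 26817702912/390625 ≈ 6.865e+04.


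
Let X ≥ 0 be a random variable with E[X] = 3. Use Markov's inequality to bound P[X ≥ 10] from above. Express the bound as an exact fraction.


μ = E[X] = 3, a = 10.
Markov: P[X ≥ 10] ≤ μ/a = (3)/10 = 3/10.
Numerically: ≈ 0.300.
(Since a = 10 > μ = 3.000, the bound 3/10 is < 1 and informative.)

P[X ≥ 10] ≤ 3/10 ≈ 0.300.


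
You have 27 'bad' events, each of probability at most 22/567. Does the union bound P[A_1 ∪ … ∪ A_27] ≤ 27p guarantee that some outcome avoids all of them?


Union bound: P[∪_{i=1}^{27} A_i] ≤ Σ_i P[A_i] ≤ 27·p = 27·(22/567) = 22/21.
Numerically: 22/21 ≈ 1.0476.
Is 22/21 < 1? NO.
Since the bound 22/21 is ≥ 1, the union bound is uninformative here; it does NOT by itself certify existence.

27·p = 22/21 ≈ 1.0476; existence NOT certified by the union bound.


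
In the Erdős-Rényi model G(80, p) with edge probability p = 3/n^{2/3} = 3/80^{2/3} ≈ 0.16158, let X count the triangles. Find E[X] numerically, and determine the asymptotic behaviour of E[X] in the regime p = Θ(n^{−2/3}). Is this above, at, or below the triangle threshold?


Number of potential triangles: C(80, 3) = 82160.
Each occurs with probability p³ ≈ (0.16158)³ ≈ 4.2187500e-03.
By linearity: E[X] = C(80, 3)·p³ ≈ 82160 · 4.2187500e-03 ≈ 346.61250.
Since α = 2/3 < 1, p = c/n^{2/3} ≫ 1/n is above the triangle threshold p ~ 1/n. Asymptotically E[X] ~ (c³/6)·n^{3(1−α)} = (3³/6)·n^{1} → ∞; triangles are abundant w.h.p.

E[X] ≈ 346.61250; in regime p = Θ(1/n^{2/3}) E[X] diverges (above the triangle threshold p ~ 1/n).


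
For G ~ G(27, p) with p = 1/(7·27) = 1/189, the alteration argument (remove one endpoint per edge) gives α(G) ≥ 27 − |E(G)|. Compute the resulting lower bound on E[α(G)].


E[|E(G)|] = C(27, 2)·p = 351 · (1/189) = 13/7.
E[α(G)] ≥ n − E[|E(G)|] = 27 − 13/7 = 176/7.
Numerically: ≈ 25.14286.
(This is only a lower bound; the true E[α(G)] may be larger.)

E[α(G)] ≥ 176/7 ≈ 25.14286.


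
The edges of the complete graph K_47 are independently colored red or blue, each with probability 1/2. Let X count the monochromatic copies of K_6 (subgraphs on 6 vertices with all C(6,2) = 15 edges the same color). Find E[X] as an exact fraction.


Let X = Σ_S X_S over the C(47, 6) = 10737573 subsets S of size 6, where X_S = 1 if the K_6 on S is monochromatic.
For a fixed S, the K_6 on S has C(6, 2) = 15 edges. P[all 15 edges red] = (1/2)^15, and likewise for blue, so P[monochromatic] = 2·(1/2)^15 = 2^{1 − 15} = 1/16384.
By linearity of expectation: E[X] = C(47, 6) · 2^{1 − 15} = 10737573 · 1/16384 = 10737573/16384.
Numerically: E[X] ≈ 655.369446.

E[X] = C(47,6)·2^(1−C(6,2)) = 10737573/16384 ≈ 655.369446.


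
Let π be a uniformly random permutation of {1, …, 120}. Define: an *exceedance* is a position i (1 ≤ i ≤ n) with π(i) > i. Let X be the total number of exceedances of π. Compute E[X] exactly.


Write X = Σ_{i=1}^{120} X_i, where X_i = 1_{π(i) > i}.
For each fixed i, π(i) is uniform over {1, …, 120} (marginal of a uniform permutation), so P[π(i) > i] = (n − i)/n. Summing: Σ_{i=1}^{120} (n − i)/n = (0 + 1 + … + 119)/120 = 120(120 − 1)/(2·120) = (120 − 1)/2.
Hence E[X] = Σ_{i=1}^{120} (120 − i)/120 = 119/2 ≈ 59.5000.

E[X] = 119/2 = 59.5000.


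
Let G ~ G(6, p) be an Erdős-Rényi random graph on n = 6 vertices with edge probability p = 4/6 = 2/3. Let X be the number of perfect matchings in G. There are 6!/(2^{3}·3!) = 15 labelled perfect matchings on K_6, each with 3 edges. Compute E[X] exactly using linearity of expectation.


K_6 has 6!/(2^{3}·3!) = 15 labelled perfect matchings.
For each such perfect matching H, let X_H = 1 if all 3 edges of H are present in G. Then P[X_H = 1] = p^{3} = (2/3)^{3} = 8/27.
By linearity of expectation: E[X] = Σ_H E[X_H] = 15 · p^{3} = 15 · 8/27 = 40/9.
Numerically: E[X] ≈ 4.44.

E[X] = 15 · (2/3)^{3} = 40/9 ≈ 4.44.


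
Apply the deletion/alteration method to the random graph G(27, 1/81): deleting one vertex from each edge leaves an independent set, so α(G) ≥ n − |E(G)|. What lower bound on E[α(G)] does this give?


E[|E(G)|] = C(27, 2)·p = 351 · (1/81) = 13/3.
E[α(G)] ≥ n − E[|E(G)|] = 27 − 13/3 = 68/3.
Numerically: ≈ 22.666667.
(This is only a lower bound; the true E[α(G)] may be larger.)

E[α(G)] ≥ 68/3 ≈ 22.666667.


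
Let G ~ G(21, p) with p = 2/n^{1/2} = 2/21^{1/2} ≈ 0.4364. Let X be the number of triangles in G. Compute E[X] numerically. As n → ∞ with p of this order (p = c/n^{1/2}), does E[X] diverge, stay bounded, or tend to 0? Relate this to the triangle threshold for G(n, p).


Number of potential triangles: C(21, 3) = 1330.
Each occurs with probability p³ ≈ (0.4364)³ ≈ 8.313062e-02.
By linearity: E[X] = C(21, 3)·p³ ≈ 1330 · 8.313062e-02 ≈ 110.5637.
Since α = 1/2 < 1, p = c/n^{1/2} ≫ 1/n is above the triangle threshold p ~ 1/n. Asymptotically E[X] ~ (c³/6)·n^{3(1−α)} = (2³/6)·n^{1.5} → ∞; triangles are abundant w.h.p.

E[X] ≈ 110.5637; in regime p = Θ(1/n^{1/2}) E[X] diverges (above the triangle threshold p ~ 1/n).


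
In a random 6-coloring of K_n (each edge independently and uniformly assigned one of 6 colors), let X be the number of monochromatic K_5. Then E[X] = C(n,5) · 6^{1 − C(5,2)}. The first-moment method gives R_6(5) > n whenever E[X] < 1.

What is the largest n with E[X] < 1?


We need C(n, 5) · 6^{1 − 10} < 1, i.e. C(n, 5) < 6^{10 − 1} = 10077696.
Check values of n near the boundary:
  n = 61: C(61, 5) = 5949147; 5949147 < 10077696? YES
  n = 62: C(62, 5) = 6471002; 6471002 < 10077696? YES
  n = 63: C(63, 5) = 7028847; 7028847 < 10077696? YES
  n = 64: C(64, 5) = 7624512; 7624512 < 10077696? YES
  n = 65: C(65, 5) = 8259888; 8259888 < 10077696? YES
  n = 66: C(66, 5) = 8936928; 8936928 < 10077696? YES
  n = 67: C(67, 5) = 9657648; 9657648 < 10077696? YES
  n = 68: C(68, 5) = 10424128; 10424128 < 10077696? NO
  n = 69: C(69, 5) = 11238513; 11238513 < 10077696? NO
The largest n with C(n, 5) < 10077696 is n = 67 (where E[X] = 67067/69984 ≈ 0.9583). Hence R_6(5) > 67, i.e. R_6(5) ≥ 68.

Largest n = 67; hence R_6(5) > 67.


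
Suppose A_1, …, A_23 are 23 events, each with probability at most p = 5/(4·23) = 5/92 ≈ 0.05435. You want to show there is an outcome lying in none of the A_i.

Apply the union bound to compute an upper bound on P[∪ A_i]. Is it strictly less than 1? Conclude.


Union bound: P[∪_{i=1}^{23} A_i] ≤ Σ_i P[A_i] ≤ 23·p = 23·(5/92) = 5/4.
Numerically: 5/4 ≈ 1.25000.
Is 5/4 < 1? NO.
Since the bound 5/4 is ≥ 1, the union bound is uninformative here; it does NOT by itself certify existence.

23·p = 5/4 ≈ 1.25000; existence NOT certified by the union bound.


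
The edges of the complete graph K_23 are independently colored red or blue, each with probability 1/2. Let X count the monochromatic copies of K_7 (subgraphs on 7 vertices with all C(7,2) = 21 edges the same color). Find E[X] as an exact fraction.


Let X = Σ_S X_S over the C(23, 7) = 245157 subsets S of size 7, where X_S = 1 if the K_7 on S is monochromatic.
For a fixed S, the K_7 on S has C(7, 2) = 21 edges. P[all 21 edges red] = (1/2)^21, and likewise for blue, so P[monochromatic] = 2·(1/2)^21 = 2^{1 − 21} = 1/1048576.
Summing: E[X] = C(23, 7) · 2^{1 − 21} = 245157 · 1/1048576 = 245157/1048576.
Numerically: E[X] ≈ 0.2338.

E[X] = C(23,7)·2^(1−C(7,2)) = 245157/1048576 ≈ 0.2338.


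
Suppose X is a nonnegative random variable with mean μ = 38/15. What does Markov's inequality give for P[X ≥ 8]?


μ = E[X] = 38/15, a = 8.
Markov: P[X ≥ 8] ≤ μ/a = (38/15)/8 = 19/60.
Numerically: ≈ 0.31667.
(Since a = 8 > μ = 2.53333, the bound 19/60 is < 1 and informative.)

P[X ≥ 8] ≤ 19/60 ≈ 0.31667.


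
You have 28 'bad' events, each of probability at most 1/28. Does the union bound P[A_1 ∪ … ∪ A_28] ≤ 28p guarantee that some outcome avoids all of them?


Union bound: P[∪_{i=1}^{28} A_i] ≤ Σ_i P[A_i] ≤ 28·p = 28·(1/28) = 1.
Numerically: 1 ≈ 1.0000000.
Is 1 < 1? NO.
Since the bound 1 is ≥ 1, the union bound is uninformative here; it does NOT by itself certify existence.

28·p = 1 ≈ 1.0000000; existence NOT certified by the union bound.


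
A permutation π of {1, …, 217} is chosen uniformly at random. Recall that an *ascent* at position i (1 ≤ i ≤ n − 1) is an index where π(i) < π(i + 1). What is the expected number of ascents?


Write X = Σ X_I over i = 1, …, 216, with X_I the indicator of one ascent.
There are 216 indicators.
For each fixed i, the pair (π(i), π(i+1)) is a uniformly random ordered pair of distinct values from {1, …, 217}; by symmetry P[π(i) < π(i+1)] = 1/2.
By linearity: E[X] = 216 · (1/2) = (217 − 1) · (1/2) = 108 ≈ 108.000000.

E[X] = 108 = 108.000000.


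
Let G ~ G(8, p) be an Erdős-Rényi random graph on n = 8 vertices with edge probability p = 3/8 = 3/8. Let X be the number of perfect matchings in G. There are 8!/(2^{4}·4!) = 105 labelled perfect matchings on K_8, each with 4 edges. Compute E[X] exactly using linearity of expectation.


K_8 has 8!/(2^{4}·4!) = 105 labelled perfect matchings.
For each such perfect matching H, let X_H = 1 if all 4 edges of H are present in G. Then P[X_H = 1] = p^{4} = (3/8)^{4} = 81/4096.
By linearity: E[X] = Σ_H E[X_H] = 105 · p^{4} = 105 · 81/4096 = 8505/4096.
Numerically: E[X] ≈ 2.076.

E[X] = 105 · (3/8)^{4} = 8505/4096 ≈ 2.076.


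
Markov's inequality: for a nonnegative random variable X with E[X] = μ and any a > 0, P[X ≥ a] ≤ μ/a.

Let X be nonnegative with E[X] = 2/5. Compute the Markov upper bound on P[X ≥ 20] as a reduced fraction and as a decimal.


μ = E[X] = 2/5, a = 20.
Markov: P[X ≥ 20] ≤ μ/a = (2/5)/20 = 1/50.
Numerically: ≈ 0.0200.
(Since a = 20 > μ = 0.4000, the bound 1/50 is < 1 and informative.)

P[X ≥ 20] ≤ 1/50 ≈ 0.0200.


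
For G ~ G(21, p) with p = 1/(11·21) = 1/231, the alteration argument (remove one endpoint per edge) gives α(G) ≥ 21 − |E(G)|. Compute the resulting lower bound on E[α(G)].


E[|E(G)|] = C(21, 2)·p = 210 · (1/231) = 10/11.
E[α(G)] ≥ n − E[|E(G)|] = 21 − 10/11 = 221/11.
Numerically: ≈ 20.091.
(This is only a lower bound; the true E[α(G)] may be larger.)

E[α(G)] ≥ 221/11 ≈ 20.091.


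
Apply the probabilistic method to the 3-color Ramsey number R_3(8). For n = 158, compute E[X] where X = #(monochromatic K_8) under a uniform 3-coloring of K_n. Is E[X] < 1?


E[X] = C(158, 8) · 3^{1 − 28} = 8044984271181 · 3^{−27} = 8044984271181/7625597484987.
As a reduced fraction: E[X] = 2681661423727/2541865828329 ≈ 1.0550.
Is E[X] < 1? NO.
Since E[X] ≥ 1, the first-moment bound is inconclusive at n = 158; it does NOT by itself certify R_3(8) > 158.

E[X] = 2681661423727/2541865828329 ≈ 1.0550; E[X] ≥ 1; first-moment method inconclusive here.


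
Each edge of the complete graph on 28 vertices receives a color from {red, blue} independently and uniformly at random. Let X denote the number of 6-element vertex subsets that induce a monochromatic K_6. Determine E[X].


Let X = Σ_S X_S over the C(28, 6) = 376740 subsets S of size 6, where X_S = 1 if the K_6 on S is monochromatic.
For a fixed S, the K_6 on S has C(6, 2) = 15 edges. P[all 15 edges red] = (1/2)^15, and likewise for blue, so P[monochromatic] = 2·(1/2)^15 = 2^{1 − 15} = 1/16384.
By linearity: E[X] = C(28, 6) · 2^{1 − 15} = 376740 · 1/16384 = 94185/4096.
Numerically: E[X] ≈ 22.9944.

E[X] = C(28,6)·2^(1−C(6,2)) = 94185/4096 ≈ 22.9944.


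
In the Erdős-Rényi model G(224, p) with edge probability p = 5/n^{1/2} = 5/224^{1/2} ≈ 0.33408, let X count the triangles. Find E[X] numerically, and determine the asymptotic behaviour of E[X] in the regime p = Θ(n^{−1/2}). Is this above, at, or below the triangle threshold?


Number of potential triangles: C(224, 3) = 1848224.
Each occurs with probability p³ ≈ (0.33408)³ ≈ 3.7285330e-02.
By linearity: E[X] = C(224, 3)·p³ ≈ 1848224 · 3.7285330e-02 ≈ 68911.64084.
Since α = 1/2 < 1, p = c/n^{1/2} ≫ 1/n is above the triangle threshold p ~ 1/n. Asymptotically E[X] ~ (c³/6)·n^{3(1−α)} = (5³/6)·n^{1.5} → ∞; triangles are abundant w.h.p.

E[X] ≈ 68911.64084; in regime p = Θ(1/n^{1/2}) E[X] diverges (above the triangle threshold p ~ 1/n).


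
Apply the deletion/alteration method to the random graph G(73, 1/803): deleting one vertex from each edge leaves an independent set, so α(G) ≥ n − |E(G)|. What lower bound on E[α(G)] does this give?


E[|E(G)|] = C(73, 2)·p = 2628 · (1/803) = 36/11.
E[α(G)] ≥ n − E[|E(G)|] = 73 − 36/11 = 767/11.
Numerically: ≈ 69.727273.
(This is only a lower bound; the true E[α(G)] may be larger.)

E[α(G)] ≥ 767/11 ≈ 69.727273.


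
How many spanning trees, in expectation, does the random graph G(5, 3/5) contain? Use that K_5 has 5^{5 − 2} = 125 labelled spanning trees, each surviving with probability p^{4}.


K_5 has 5^{5 − 2} = 125 labelled spanning trees.
For each such spanning tree H, let X_H = 1 if all 4 edges of H are present in G. Then P[X_H = 1] = p^{4} = (3/5)^{4} = 81/625.
By linearity: E[X] = Σ_H E[X_H] = 125 · p^{4} = 125 · 81/625 = 81/5.
Numerically: E[X] ≈ 16.2.

E[X] = 125 · (3/5)^{4} = 81/5 ≈ 16.2.


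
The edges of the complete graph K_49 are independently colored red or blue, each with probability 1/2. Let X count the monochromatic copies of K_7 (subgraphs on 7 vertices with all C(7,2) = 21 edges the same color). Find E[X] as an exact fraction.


Let X = Σ_S X_S over the C(49, 7) = 85900584 subsets S of size 7, where X_S = 1 if the K_7 on S is monochromatic.
For a fixed S, the K_7 on S has C(7, 2) = 21 edges. P[all 21 edges red] = (1/2)^21, and likewise for blue, so P[monochromatic] = 2·(1/2)^21 = 2^{1 − 21} = 1/1048576.
By linearity: E[X] = C(49, 7) · 2^{1 − 21} = 85900584 · 1/1048576 = 10737573/131072.
Numerically: E[X] ≈ 81.92118.

E[X] = C(49,7)·2^(1−C(7,2)) = 10737573/131072 ≈ 81.92118.


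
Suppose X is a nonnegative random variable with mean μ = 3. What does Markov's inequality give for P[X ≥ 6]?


μ = E[X] = 3, a = 6.
Markov: P[X ≥ 6] ≤ μ/a = (3)/6 = 1/2.
Numerically: ≈ 0.50000.
(Since a = 6 > μ = 3.00000, the bound 1/2 is < 1 and informative.)

P[X ≥ 6] ≤ 1/2 ≈ 0.50000.


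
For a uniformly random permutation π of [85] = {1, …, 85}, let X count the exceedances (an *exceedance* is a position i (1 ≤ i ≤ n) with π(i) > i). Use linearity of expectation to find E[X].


Write X = Σ_{i=1}^{85} X_i, where X_i = 1_{π(i) > i}.
For each fixed i, π(i) is uniform over {1, …, 85} (marginal of a uniform permutation), so P[π(i) > i] = (n − i)/n. Summing: Σ_{i=1}^{85} (n − i)/n = (0 + 1 + … + 84)/85 = 85(85 − 1)/(2·85) = (85 − 1)/2.
Hence E[X] = Σ_{i=1}^{85} (85 − i)/85 = 42 ≈ 42.000000.

E[X] = 42 = 42.000000.


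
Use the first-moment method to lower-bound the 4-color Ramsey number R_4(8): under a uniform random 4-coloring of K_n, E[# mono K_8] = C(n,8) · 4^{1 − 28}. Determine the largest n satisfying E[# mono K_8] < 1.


We need C(n, 8) · 4^{1 − 28} < 1, i.e. C(n, 8) < 4^{28 − 1} = 18014398509481984.
Check values of n near the boundary:
  n = 404: C(404, 8) = 16415071523485570; 16415071523485570 < 18014398509481984? YES
  n = 405: C(405, 8) = 16745853821188050; 16745853821188050 < 18014398509481984? YES
  n = 406: C(406, 8) = 17082453897995850; 17082453897995850 < 18014398509481984? YES
  n = 407: C(407, 8) = 17424959239309050; 17424959239309050 < 18014398509481984? YES
  n = 408: C(408, 8) = 17773458424095231; 17773458424095231 < 18014398509481984? YES
  n = 409: C(409, 8) = 18128041135797879; 18128041135797879 < 18014398509481984? NO
  n = 410: C(410, 8) = 18488798173326195; 18488798173326195 < 18014398509481984? NO
The largest n with C(n, 8) < 18014398509481984 is n = 408 (where E[X] = 17773458424095231/18014398509481984 ≈ 0.98663). Hence R_4(8) > 408, i.e. R_4(8) ≥ 409.

Largest n = 408; hence R_4(8) > 408.


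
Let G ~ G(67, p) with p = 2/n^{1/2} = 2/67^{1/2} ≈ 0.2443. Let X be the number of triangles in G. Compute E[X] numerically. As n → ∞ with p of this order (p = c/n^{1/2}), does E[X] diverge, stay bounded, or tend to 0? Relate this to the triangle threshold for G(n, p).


Number of potential triangles: C(67, 3) = 47905.
Each occurs with probability p³ ≈ (0.2443)³ ≈ 1.458740e-02.
By linearity: E[X] = C(67, 3)·p³ ≈ 47905 · 1.458740e-02 ≈ 698.8092.
Since α = 1/2 < 1, p = c/n^{1/2} ≫ 1/n is above the triangle threshold p ~ 1/n. Asymptotically E[X] ~ (c³/6)·n^{3(1−α)} = (2³/6)·n^{1.5} → ∞; triangles are abundant w.h.p.

E[X] ≈ 698.8092; in regime p = Θ(1/n^{1/2}) E[X] diverges (above the triangle threshold p ~ 1/n).


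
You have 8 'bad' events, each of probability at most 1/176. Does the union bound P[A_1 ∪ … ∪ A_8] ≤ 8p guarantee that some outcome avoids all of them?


Union bound: P[∪_{i=1}^{8} A_i] ≤ Σ_i P[A_i] ≤ 8·p = 8·(1/176) = 1/22.
Numerically: 1/22 ≈ 0.045455.
Is 1/22 < 1? YES.
Since P[∪ A_i] ≤ 1/22 < 1, the complement has P[∩ A_i^c] ≥ 1 − 1/22 = 21/22 > 0, so some outcome avoids every A_i.

8·p = 1/22 ≈ 0.045455; existence CERTIFIED by the union bound.


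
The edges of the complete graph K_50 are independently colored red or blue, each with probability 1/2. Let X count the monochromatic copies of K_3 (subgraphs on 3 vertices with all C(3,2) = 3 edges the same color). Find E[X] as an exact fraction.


Let X = Σ_S X_S over the C(50, 3) = 19600 subsets S of size 3, where X_S = 1 if the K_3 on S is monochromatic.
For a fixed S, the K_3 on S has C(3, 2) = 3 edges. P[all 3 edges red] = (1/2)^3, and likewise for blue, so P[monochromatic] = 2·(1/2)^3 = 2^{1 − 3} = 1/4.
By linearity: E[X] = C(50, 3) · 2^{1 − 3} = 19600 · 1/4 = 4900.
Numerically: E[X] ≈ 4900.000.

E[X] = C(50,3)·2^(1−C(3,2)) = 4900 ≈ 4900.000.


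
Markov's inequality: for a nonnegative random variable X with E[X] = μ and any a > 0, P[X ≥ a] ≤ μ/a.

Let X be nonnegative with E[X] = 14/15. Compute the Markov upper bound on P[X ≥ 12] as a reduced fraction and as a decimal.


μ = E[X] = 14/15, a = 12.
Markov: P[X ≥ 12] ≤ μ/a = (14/15)/12 = 7/90.
Numerically: ≈ 0.07778.
(Since a = 12 > μ = 0.93333, the bound 7/90 is < 1 and informative.)

P[X ≥ 12] ≤ 7/90 ≈ 0.07778.


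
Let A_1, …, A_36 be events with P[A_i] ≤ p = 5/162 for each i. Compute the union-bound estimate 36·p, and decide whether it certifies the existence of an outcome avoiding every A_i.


Union bound: P[∪_{i=1}^{36} A_i] ≤ Σ_i P[A_i] ≤ 36·p = 36·(5/162) = 10/9.
Numerically: 10/9 ≈ 1.111111.
Is 10/9 < 1? NO.
Since the bound 10/9 is ≥ 1, the union bound is uninformative here; it does NOT by itself certify existence.

36·p = 10/9 ≈ 1.111111; existence NOT certified by the union bound.


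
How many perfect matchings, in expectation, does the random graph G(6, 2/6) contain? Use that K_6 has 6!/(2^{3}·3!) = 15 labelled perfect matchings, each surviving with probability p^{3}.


K_6 has 6!/(2^{3}·3!) = 15 labelled perfect matchings.
For each such perfect matching H, let X_H = 1 if all 3 edges of H are present in G. Then P[X_H = 1] = p^{3} = (1/3)^{3} = 1/27.
Summing the indicators: E[X] = Σ_H E[X_H] = 15 · p^{3} = 15 · 1/27 = 5/9.
Numerically: E[X] ≈ 0.5556.

E[X] = 15 · (1/3)^{3} = 5/9 ≈ 0.5556.


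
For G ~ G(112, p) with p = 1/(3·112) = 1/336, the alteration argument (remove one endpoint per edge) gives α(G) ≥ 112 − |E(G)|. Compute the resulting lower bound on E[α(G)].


E[|E(G)|] = C(112, 2)·p = 6216 · (1/336) = 37/2.
E[α(G)] ≥ n − E[|E(G)|] = 112 − 37/2 = 187/2.
Numerically: ≈ 93.500000.
(This is only a lower bound; the true E[α(G)] may be larger.)

E[α(G)] ≥ 187/2 ≈ 93.500000.


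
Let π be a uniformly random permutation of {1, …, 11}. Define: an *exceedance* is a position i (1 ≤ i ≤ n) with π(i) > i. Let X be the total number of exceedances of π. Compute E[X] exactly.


Write X = Σ_{i=1}^{11} X_i, where X_i = 1_{π(i) > i}.
For each fixed i, π(i) is uniform over {1, …, 11} (marginal of a uniform permutation), so P[π(i) > i] = (n − i)/n. Summing: Σ_{i=1}^{11} (n − i)/n = (0 + 1 + … + 10)/11 = 11(11 − 1)/(2·11) = (11 − 1)/2.
Hence E[X] = Σ_{i=1}^{11} (11 − i)/11 = 5 ≈ 5.00000.

E[X] = 5 = 5.00000.


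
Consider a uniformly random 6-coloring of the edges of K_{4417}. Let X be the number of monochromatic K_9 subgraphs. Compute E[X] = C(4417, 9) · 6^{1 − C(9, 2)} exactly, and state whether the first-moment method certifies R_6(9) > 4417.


E[X] = C(4417, 9) · 6^{1 − 36} = 1749208766098544225331185560 · 6^{−35} = 1749208766098544225331185560/1719070799748422591028658176.
As a reduced fraction: E[X] = 218651095762318028166398195/214883849968552823878582272 ≈ 1.0175.
Is E[X] < 1? NO.
Since E[X] ≥ 1, the first-moment bound is inconclusive at n = 4417; it does NOT by itself certify R_6(9) > 4417.

E[X] = 218651095762318028166398195/214883849968552823878582272 ≈ 1.0175; E[X] ≥ 1; first-moment method inconclusive here.


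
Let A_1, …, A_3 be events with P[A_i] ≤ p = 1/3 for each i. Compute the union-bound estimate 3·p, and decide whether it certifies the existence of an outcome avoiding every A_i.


Union bound: P[∪_{i=1}^{3} A_i] ≤ Σ_i P[A_i] ≤ 3·p = 3·(1/3) = 1.
Numerically: 1 ≈ 1.000000.
Is 1 < 1? NO.
Since the bound 1 is ≥ 1, the union bound is uninformative here; it does NOT by itself certify existence.

3·p = 1 ≈ 1.000000; existence NOT certified by the union bound.


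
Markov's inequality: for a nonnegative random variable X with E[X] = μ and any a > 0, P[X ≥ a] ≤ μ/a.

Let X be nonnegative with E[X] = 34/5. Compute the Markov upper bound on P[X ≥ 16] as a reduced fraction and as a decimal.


μ = E[X] = 34/5, a = 16.
Markov: P[X ≥ 16] ≤ μ/a = (34/5)/16 = 17/40.
Numerically: ≈ 0.425000.
(Since a = 16 > μ = 6.800000, the bound 17/40 is < 1 and informative.)

P[X ≥ 16] ≤ 17/40 ≈ 0.425000.


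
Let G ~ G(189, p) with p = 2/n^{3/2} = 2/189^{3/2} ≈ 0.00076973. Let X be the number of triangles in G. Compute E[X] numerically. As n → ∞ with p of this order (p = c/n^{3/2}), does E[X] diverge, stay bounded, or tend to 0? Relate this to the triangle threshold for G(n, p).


Number of potential triangles: C(189, 3) = 1107414.
Each occurs with probability p³ ≈ (0.00076973)³ ≈ 4.5604938e-10.
By linearity: E[X] = C(189, 3)·p³ ≈ 1107414 · 4.5604938e-10 ≈ 0.00051.
Since α = 3/2 > 1, p = c/n^{3/2} = o(1/n) is below the triangle threshold p ~ 1/n. Asymptotically E[X] ~ (c³/6)·n^{3(1−α)} = (2³/6)·n^{-1.5} → 0, so by Markov's inequality G has no triangles w.h.p.

E[X] ≈ 0.00051; in regime p = Θ(1/n^{3/2}) E[X] tends to 0 (below the triangle threshold p ~ 1/n).


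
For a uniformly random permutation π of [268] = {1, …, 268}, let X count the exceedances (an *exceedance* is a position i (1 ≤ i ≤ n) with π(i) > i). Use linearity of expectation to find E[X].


Write X = Σ_{i=1}^{268} X_i, where X_i = 1_{π(i) > i}.
For each fixed i, π(i) is uniform over {1, …, 268} (marginal of a uniform permutation), so P[π(i) > i] = (n − i)/n. Summing: Σ_{i=1}^{268} (n − i)/n = (0 + 1 + … + 267)/268 = 268(268 − 1)/(2·268) = (268 − 1)/2.
Hence E[X] = Σ_{i=1}^{268} (268 − i)/268 = 267/2 ≈ 133.500000.

E[X] = 267/2 = 133.500000.


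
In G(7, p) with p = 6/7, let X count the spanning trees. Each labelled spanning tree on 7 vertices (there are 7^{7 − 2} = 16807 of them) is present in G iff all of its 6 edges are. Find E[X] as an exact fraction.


K_7 has 7^{7 − 2} = 16807 labelled spanning trees.
For each such spanning tree H, let X_H = 1 if all 6 edges of H are present in G. Then P[X_H = 1] = p^{6} = (6/7)^{6} = 46656/117649.
Summing the indicators: E[X] = Σ_H E[X_H] = 16807 · p^{6} = 16807 · 46656/117649 = 46656/7.
Numerically: E[X] ≈ 6665.1.

E[X] = 16807 · (6/7)^{6} = 46656/7 ≈ 6665.1.


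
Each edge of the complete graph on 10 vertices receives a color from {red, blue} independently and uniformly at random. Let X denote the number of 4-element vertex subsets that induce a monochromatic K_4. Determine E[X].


Let X = Σ_S X_S over the C(10, 4) = 210 subsets S of size 4, where X_S = 1 if the K_4 on S is monochromatic.
For a fixed S, the K_4 on S has C(4, 2) = 6 edges. P[all 6 edges red] = (1/2)^6, and likewise for blue, so P[monochromatic] = 2·(1/2)^6 = 2^{1 − 6} = 1/32.
Summing: E[X] = C(10, 4) · 2^{1 − 6} = 210 · 1/32 = 105/16.
Numerically: E[X] ≈ 6.56250.

E[X] = C(10,4)·2^(1−C(4,2)) = 105/16 ≈ 6.56250.


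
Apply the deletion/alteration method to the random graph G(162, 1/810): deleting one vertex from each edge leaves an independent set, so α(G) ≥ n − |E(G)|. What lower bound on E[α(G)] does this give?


E[|E(G)|] = C(162, 2)·p = 13041 · (1/810) = 161/10.
E[α(G)] ≥ n − E[|E(G)|] = 162 − 161/10 = 1459/10.
Numerically: ≈ 145.900.
(This is only a lower bound; the true E[α(G)] may be larger.)

E[α(G)] ≥ 1459/10 ≈ 145.900.


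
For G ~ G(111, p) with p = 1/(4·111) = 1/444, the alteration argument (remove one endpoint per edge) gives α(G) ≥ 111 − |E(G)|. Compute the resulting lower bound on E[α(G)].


E[|E(G)|] = C(111, 2)·p = 6105 · (1/444) = 55/4.
E[α(G)] ≥ n − E[|E(G)|] = 111 − 55/4 = 389/4.
Numerically: ≈ 97.250.
(This is only a lower bound; the true E[α(G)] may be larger.)

E[α(G)] ≥ 389/4 ≈ 97.250.


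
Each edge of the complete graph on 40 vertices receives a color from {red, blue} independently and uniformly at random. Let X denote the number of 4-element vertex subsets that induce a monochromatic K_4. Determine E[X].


Let X = Σ_S X_S over the C(40, 4) = 91390 subsets S of size 4, where X_S = 1 if the K_4 on S is monochromatic.
For a fixed S, the K_4 on S has C(4, 2) = 6 edges. P[all 6 edges red] = (1/2)^6, and likewise for blue, so P[monochromatic] = 2·(1/2)^6 = 2^{1 − 6} = 1/32.
By linearity: E[X] = C(40, 4) · 2^{1 − 6} = 91390 · 1/32 = 45695/16.
Numerically: E[X] ≈ 2855.938.

E[X] = C(40,4)·2^(1−C(4,2)) = 45695/16 ≈ 2855.938.


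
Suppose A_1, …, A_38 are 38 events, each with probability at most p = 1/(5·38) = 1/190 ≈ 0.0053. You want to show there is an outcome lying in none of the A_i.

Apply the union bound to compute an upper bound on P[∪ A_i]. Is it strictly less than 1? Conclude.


Union bound: P[∪_{i=1}^{38} A_i] ≤ Σ_i P[A_i] ≤ 38·p = 38·(1/190) = 1/5.
Numerically: 1/5 ≈ 0.2000.
Is 1/5 < 1? YES.
Since P[∪ A_i] ≤ 1/5 < 1, the complement has P[∩ A_i^c] ≥ 1 − 1/5 = 4/5 > 0, so some outcome avoids every A_i.

38·p = 1/5 ≈ 0.2000; existence CERTIFIED by the union bound.


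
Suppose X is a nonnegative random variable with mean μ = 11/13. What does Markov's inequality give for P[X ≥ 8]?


μ = E[X] = 11/13, a = 8.
Markov: P[X ≥ 8] ≤ μ/a = (11/13)/8 = 11/104.
Numerically: ≈ 0.1058.
(Since a = 8 > μ = 0.8462, the bound 11/104 is < 1 and informative.)

P[X ≥ 8] ≤ 11/104 ≈ 0.1058.


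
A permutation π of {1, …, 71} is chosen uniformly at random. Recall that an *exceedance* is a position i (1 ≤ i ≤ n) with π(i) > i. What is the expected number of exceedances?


Write X = Σ_{i=1}^{71} X_i, where X_i = 1_{π(i) > i}.
For each fixed i, π(i) is uniform over {1, …, 71} (marginal of a uniform permutation), so P[π(i) > i] = (n − i)/n. Summing: Σ_{i=1}^{71} (n − i)/n = (0 + 1 + … + 70)/71 = 71(71 − 1)/(2·71) = (71 − 1)/2.
Hence E[X] = Σ_{i=1}^{71} (71 − i)/71 = 35 ≈ 35.00000.

E[X] = 35 = 35.00000.


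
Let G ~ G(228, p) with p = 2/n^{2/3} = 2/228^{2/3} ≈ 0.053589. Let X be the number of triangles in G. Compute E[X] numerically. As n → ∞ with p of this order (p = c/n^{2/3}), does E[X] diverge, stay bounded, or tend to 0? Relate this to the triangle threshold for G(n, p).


Number of potential triangles: C(228, 3) = 1949476.
Each occurs with probability p³ ≈ (0.053589)³ ≈ 1.5389351e-04.
By linearity: E[X] = C(228, 3)·p³ ≈ 1949476 · 1.5389351e-04 ≈ 300.01170.
Since α = 2/3 < 1, p = c/n^{2/3} ≫ 1/n is above the triangle threshold p ~ 1/n. Asymptotically E[X] ~ (c³/6)·n^{3(1−α)} = (2³/6)·n^{1} → ∞; triangles are abundant w.h.p.

E[X] ≈ 300.01170; in regime p = Θ(1/n^{2/3}) E[X] diverges (above the triangle threshold p ~ 1/n).


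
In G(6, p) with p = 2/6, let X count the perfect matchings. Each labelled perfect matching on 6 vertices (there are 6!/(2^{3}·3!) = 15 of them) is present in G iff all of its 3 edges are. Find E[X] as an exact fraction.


K_6 has 6!/(2^{3}·3!) = 15 labelled perfect matchings.
For each such perfect matching H, let X_H = 1 if all 3 edges of H are present in G. Then P[X_H = 1] = p^{3} = (1/3)^{3} = 1/27.
Summing the indicators: E[X] = Σ_H E[X_H] = 15 · p^{3} = 15 · 1/27 = 5/9.
Numerically: E[X] ≈ 0.5556.

E[X] = 15 · (1/3)^{3} = 5/9 ≈ 0.5556.


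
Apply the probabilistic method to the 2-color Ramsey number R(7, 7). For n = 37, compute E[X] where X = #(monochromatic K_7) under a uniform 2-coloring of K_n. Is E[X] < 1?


E[X] = C(37, 7) · 2^{1 − 21} = 10295472 · 2^{−20} = 10295472/1048576.
As a reduced fraction: E[X] = 643467/65536 ≈ 9.819.
Is E[X] < 1? NO.
Since E[X] ≥ 1, the first-moment bound is inconclusive at n = 37; it does NOT by itself certify R(7, 7) > 37.

E[X] = 643467/65536 ≈ 9.819; E[X] ≥ 1; first-moment method inconclusive here.


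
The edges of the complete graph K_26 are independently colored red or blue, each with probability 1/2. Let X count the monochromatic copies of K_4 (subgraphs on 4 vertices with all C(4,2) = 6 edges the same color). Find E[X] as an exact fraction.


Let X = Σ_S X_S over the C(26, 4) = 14950 subsets S of size 4, where X_S = 1 if the K_4 on S is monochromatic.
For a fixed S, the K_4 on S has C(4, 2) = 6 edges. P[all 6 edges red] = (1/2)^6, and likewise for blue, so P[monochromatic] = 2·(1/2)^6 = 2^{1 − 6} = 1/32.
Summing: E[X] = C(26, 4) · 2^{1 − 6} = 14950 · 1/32 = 7475/16.
Numerically: E[X] ≈ 467.1875.

E[X] = C(26,4)·2^(1−C(4,2)) = 7475/16 ≈ 467.1875.


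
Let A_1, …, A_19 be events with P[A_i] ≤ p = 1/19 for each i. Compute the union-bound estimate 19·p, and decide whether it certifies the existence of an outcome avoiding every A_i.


Union bound: P[∪_{i=1}^{19} A_i] ≤ Σ_i P[A_i] ≤ 19·p = 19·(1/19) = 1.
Numerically: 1 ≈ 1.000000.
Is 1 < 1? NO.
Since the bound 1 is ≥ 1, the union bound is uninformative here; it does NOT by itself certify existence.

19·p = 1 ≈ 1.000000; existence NOT certified by the union bound.


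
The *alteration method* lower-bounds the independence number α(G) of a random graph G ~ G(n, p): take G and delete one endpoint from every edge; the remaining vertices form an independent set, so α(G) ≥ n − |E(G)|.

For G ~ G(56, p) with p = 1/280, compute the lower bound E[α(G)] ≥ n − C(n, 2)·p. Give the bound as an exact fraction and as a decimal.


E[|E(G)|] = C(56, 2)·p = 1540 · (1/280) = 11/2.
E[α(G)] ≥ n − E[|E(G)|] = 56 − 11/2 = 101/2.
Numerically: ≈ 50.500.
(This is only a lower bound; the true E[α(G)] may be larger.)

E[α(G)] ≥ 101/2 ≈ 50.500.


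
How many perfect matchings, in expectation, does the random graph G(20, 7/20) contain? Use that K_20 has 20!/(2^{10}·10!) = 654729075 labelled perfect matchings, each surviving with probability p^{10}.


K_20 has 20!/(2^{10}·10!) = 654729075 labelled perfect matchings.
For each such perfect matching H, let X_H = 1 if all 10 edges of H are present in G. Then P[X_H = 1] = p^{10} = (7/20)^{10} = 282475249/10240000000000.
By linearity: E[X] = Σ_H E[X_H] = 654729075 · p^{10} = 654729075 · 282475249/10240000000000 = 7397790339526587/409600000000.
Numerically: E[X] ≈ 1.81e+04.

E[X] = 654729075 · (7/20)^{10} = 7397790339526587/409600000000 ≈ 1.81e+04.


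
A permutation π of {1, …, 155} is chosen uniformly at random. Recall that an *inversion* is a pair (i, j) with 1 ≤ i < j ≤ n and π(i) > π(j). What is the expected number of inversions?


Write X = Σ X_I over the C(155, 2) = 11935 pairs i < j, with X_I the indicator of one inversion.
There are 11935 indicators.
For each fixed pair i < j, the values π(i) and π(j) are two distinct elements of {1, …, 155} in uniformly random order; by symmetry P[π(i) > π(j)] = 1/2.
By linearity: E[X] = 11935 · (1/2) = C(155, 2) · (1/2) = 11935/2 = 11935/2 ≈ 5967.500.

E[X] = 11935/2 = 5967.500.


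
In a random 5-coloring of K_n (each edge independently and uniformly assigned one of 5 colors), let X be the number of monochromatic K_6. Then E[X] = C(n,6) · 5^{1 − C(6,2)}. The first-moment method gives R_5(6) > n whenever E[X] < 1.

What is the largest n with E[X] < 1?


We need C(n, 6) · 5^{1 − 15} < 1, i.e. C(n, 6) < 5^{15 − 1} = 6103515625.
Check values of n near the boundary:
  n = 129: C(129, 6) = 5688177600; 5688177600 < 6103515625? YES
  n = 130: C(130, 6) = 5963412000; 5963412000 < 6103515625? YES
  n = 131: C(131, 6) = 6249655776; 6249655776 < 6103515625? NO
The largest n with C(n, 6) < 6103515625 is n = 130 (where E[X] = 47707296/48828125 ≈ 0.977). Hence R_5(6) > 130, i.e. R_5(6) ≥ 131.

Largest n = 130; hence R_5(6) > 130.


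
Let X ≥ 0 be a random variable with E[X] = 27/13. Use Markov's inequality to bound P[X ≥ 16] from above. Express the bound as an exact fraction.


μ = E[X] = 27/13, a = 16.
Markov: P[X ≥ 16] ≤ μ/a = (27/13)/16 = 27/208.
Numerically: ≈ 0.130.
(Since a = 16 > μ = 2.077, the bound 27/208 is < 1 and informative.)

P[X ≥ 16] ≤ 27/208 ≈ 0.130.


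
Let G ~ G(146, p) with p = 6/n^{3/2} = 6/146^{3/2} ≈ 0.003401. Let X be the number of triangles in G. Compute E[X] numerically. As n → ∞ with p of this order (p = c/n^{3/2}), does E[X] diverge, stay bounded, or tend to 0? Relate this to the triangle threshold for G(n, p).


Number of potential triangles: C(146, 3) = 508080.
Each occurs with probability p³ ≈ (0.003401)³ ≈ 3.934286e-08.
By linearity: E[X] = C(146, 3)·p³ ≈ 508080 · 3.934286e-08 ≈ 0.0200.
Since α = 3/2 > 1, p = c/n^{3/2} = o(1/n) is below the triangle threshold p ~ 1/n. Asymptotically E[X] ~ (c³/6)·n^{3(1−α)} = (6³/6)·n^{-1.5} → 0, so by Markov's inequality G has no triangles w.h.p.

E[X] ≈ 0.0200; in regime p = Θ(1/n^{3/2}) E[X] tends to 0 (below the triangle threshold p ~ 1/n).


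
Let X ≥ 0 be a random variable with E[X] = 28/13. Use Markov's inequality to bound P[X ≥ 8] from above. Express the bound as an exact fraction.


μ = E[X] = 28/13, a = 8.
Markov: P[X ≥ 8] ≤ μ/a = (28/13)/8 = 7/26.
Numerically: ≈ 0.269231.
(Since a = 8 > μ = 2.153846, the bound 7/26 is < 1 and informative.)

P[X ≥ 8] ≤ 7/26 ≈ 0.269231.


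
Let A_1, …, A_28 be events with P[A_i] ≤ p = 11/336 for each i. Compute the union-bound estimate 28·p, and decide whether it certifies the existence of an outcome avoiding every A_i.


Union bound: P[∪_{i=1}^{28} A_i] ≤ Σ_i P[A_i] ≤ 28·p = 28·(11/336) = 11/12.
Numerically: 11/12 ≈ 0.91667.
Is 11/12 < 1? YES.
Since P[∪ A_i] ≤ 11/12 < 1, the complement has P[∩ A_i^c] ≥ 1 − 11/12 = 1/12 > 0, so some outcome avoids every A_i.

28·p = 11/12 ≈ 0.91667; existence CERTIFIED by the union bound.


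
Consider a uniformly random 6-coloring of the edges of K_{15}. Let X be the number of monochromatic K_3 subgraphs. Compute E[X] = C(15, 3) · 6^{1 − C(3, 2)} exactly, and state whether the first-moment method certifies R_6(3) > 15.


E[X] = C(15, 3) · 6^{1 − 3} = 455 · 6^{−2} = 455/36.
As a reduced fraction: E[X] = 455/36 ≈ 12.639.
Is E[X] < 1? NO.
Since E[X] ≥ 1, the first-moment bound is inconclusive at n = 15; it does NOT by itself certify R_6(3) > 15.

E[X] = 455/36 ≈ 12.639; E[X] ≥ 1; first-moment method inconclusive here.


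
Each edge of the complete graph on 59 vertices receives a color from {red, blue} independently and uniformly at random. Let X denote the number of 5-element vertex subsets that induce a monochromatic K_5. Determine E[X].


Let X = Σ_S X_S over the C(59, 5) = 5006386 subsets S of size 5, where X_S = 1 if the K_5 on S is monochromatic.
For a fixed S, the K_5 on S has C(5, 2) = 10 edges. P[all 10 edges red] = (1/2)^10, and likewise for blue, so P[monochromatic] = 2·(1/2)^10 = 2^{1 − 10} = 1/512.
By linearity: E[X] = C(59, 5) · 2^{1 − 10} = 5006386 · 1/512 = 2503193/256.
Numerically: E[X] ≈ 9778.09766.

E[X] = C(59,5)·2^(1−C(5,2)) = 2503193/256 ≈ 9778.09766.


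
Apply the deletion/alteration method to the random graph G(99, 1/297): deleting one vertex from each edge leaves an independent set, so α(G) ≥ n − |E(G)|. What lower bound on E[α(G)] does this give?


E[|E(G)|] = C(99, 2)·p = 4851 · (1/297) = 49/3.
E[α(G)] ≥ n − E[|E(G)|] = 99 − 49/3 = 248/3.
Numerically: ≈ 82.6667.
(This is only a lower bound; the true E[α(G)] may be larger.)

E[α(G)] ≥ 248/3 ≈ 82.6667.


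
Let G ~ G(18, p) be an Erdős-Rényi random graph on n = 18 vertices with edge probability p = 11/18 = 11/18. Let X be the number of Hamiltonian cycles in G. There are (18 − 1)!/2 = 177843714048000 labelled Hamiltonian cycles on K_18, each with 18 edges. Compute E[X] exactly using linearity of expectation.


K_18 has (18 − 1)!/2 = 177843714048000 labelled Hamiltonian cycles.
For each such Hamiltonian cycle H, let X_H = 1 if all 18 edges of H are present in G. Then P[X_H = 1] = p^{18} = (11/18)^{18} = 5559917313492231481/39346408075296537575424.
By linearity of expectation: E[X] = Σ_H E[X_H] = 177843714048000 · p^{18} = 177843714048000 · 5559917313492231481/39346408075296537575424 = 82786473808235140223154875/3294258113514384.
Numerically: E[X] ≈ 2.51e+10.

E[X] = 177843714048000 · (11/18)^{18} = 82786473808235140223154875/3294258113514384 ≈ 2.51e+10.


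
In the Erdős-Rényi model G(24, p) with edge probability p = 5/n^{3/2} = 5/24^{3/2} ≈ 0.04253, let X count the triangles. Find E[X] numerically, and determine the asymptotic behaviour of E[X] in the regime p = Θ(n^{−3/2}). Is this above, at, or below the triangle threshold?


Number of potential triangles: C(24, 3) = 2024.
Each occurs with probability p³ ≈ (0.04253)³ ≈ 7.690586e-05.
By linearity: E[X] = C(24, 3)·p³ ≈ 2024 · 7.690586e-05 ≈ 0.1557.
Since α = 3/2 > 1, p = c/n^{3/2} = o(1/n) is below the triangle threshold p ~ 1/n. Asymptotically E[X] ~ (c³/6)·n^{3(1−α)} = (5³/6)·n^{-1.5} → 0, so by Markov's inequality G has no triangles w.h.p.

E[X] ≈ 0.1557; in regime p = Θ(1/n^{3/2}) E[X] tends to 0 (below the triangle threshold p ~ 1/n).
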